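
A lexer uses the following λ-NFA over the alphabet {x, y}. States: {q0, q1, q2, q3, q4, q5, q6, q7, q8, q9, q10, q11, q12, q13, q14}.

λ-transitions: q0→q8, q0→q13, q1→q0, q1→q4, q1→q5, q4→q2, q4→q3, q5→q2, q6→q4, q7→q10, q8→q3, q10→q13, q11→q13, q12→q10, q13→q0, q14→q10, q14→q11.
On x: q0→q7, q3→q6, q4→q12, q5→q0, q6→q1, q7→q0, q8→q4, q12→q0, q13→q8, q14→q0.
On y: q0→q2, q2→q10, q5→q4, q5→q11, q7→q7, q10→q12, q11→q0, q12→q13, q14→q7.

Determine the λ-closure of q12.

{q0, q3, q8, q10, q12, q13}

Start with {q12}.
From q12 via λ: add q10.
From q10 via λ: add q13.
From q13 via λ: add q0.
From q0 via λ: add q8.
From q8 via λ: add q3.
No new states can be added; the closed set is {q0, q3, q8, q10, q12, q13}.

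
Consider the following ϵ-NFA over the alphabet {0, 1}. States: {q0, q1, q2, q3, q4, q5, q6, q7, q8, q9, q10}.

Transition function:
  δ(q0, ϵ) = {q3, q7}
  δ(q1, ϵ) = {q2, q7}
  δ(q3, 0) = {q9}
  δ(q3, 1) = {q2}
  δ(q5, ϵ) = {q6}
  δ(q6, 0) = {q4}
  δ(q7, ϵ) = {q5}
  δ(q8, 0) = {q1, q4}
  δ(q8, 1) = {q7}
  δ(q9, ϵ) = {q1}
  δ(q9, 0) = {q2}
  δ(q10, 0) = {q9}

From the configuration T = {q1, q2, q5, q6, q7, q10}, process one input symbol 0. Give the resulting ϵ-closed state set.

{q1, q2, q4, q5, q6, q7, q9}

q6 on 0 → {q4}.
q10 on 0 → {q9}.
No 0-transition from q1, q2, q5, q7.
Union after reading 0: {q4, q9}.
Now take the ϵ-closure:
From q9 via ϵ: add q1.
From q1 via ϵ: add q2, q7.
From q7 via ϵ: add q5.
From q5 via ϵ: add q6.
No new states can be added; the closed set is {q1, q2, q4, q5, q6, q7, q9}.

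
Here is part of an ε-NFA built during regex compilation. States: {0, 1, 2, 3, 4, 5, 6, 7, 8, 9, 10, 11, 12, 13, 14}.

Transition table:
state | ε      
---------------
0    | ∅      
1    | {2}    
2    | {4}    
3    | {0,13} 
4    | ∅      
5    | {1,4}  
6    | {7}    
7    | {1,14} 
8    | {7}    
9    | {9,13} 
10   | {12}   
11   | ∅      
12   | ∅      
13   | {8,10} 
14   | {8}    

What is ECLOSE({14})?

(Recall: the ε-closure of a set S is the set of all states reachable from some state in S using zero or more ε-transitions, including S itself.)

{1, 2, 4, 7, 8, 14}

Start with {14}.
From 14 via ε: add 8.
From 8 via ε: add 7.
From 7 via ε: add 1.
From 1 via ε: add 2.
From 2 via ε: add 4.
No new states can be added; the closed set is {1, 2, 4, 7, 8, 14}.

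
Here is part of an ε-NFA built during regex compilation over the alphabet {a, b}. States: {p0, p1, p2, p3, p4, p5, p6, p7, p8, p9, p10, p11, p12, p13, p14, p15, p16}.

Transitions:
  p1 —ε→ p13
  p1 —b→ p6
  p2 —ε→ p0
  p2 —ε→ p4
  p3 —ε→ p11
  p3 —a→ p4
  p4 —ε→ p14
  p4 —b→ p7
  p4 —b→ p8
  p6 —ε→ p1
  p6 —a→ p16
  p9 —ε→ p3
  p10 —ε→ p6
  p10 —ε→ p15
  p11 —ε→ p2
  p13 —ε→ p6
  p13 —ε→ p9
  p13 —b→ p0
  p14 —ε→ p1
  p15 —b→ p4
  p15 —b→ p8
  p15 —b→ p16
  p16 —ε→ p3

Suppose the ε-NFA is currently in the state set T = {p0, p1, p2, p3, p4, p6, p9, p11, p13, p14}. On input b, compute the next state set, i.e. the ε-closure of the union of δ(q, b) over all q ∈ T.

{p0, p1, p2, p3, p4, p6, p7, p8, p9, p11, p13, p14}

p1 on b → {p6}.
p4 on b → {p7, p8}.
p13 on b → {p0}.
No b-transition from p0, p2, p3, p6, p9, p11, p14.
Union after reading b: {p0, p6, p7, p8}.
Now take the ε-closure:
From p6 via ε: add p1.
From p1 via ε: add p13.
From p13 via ε: add p9.
From p9 via ε: add p3.
From p3 via ε: add p11.
From p11 via ε: add p2.
From p2 via ε: add p4.
From p4 via ε: add p14.
No new states can be added; the closed set is {p0, p1, p2, p3, p4, p6, p7, p8, p9, p11, p13, p14}.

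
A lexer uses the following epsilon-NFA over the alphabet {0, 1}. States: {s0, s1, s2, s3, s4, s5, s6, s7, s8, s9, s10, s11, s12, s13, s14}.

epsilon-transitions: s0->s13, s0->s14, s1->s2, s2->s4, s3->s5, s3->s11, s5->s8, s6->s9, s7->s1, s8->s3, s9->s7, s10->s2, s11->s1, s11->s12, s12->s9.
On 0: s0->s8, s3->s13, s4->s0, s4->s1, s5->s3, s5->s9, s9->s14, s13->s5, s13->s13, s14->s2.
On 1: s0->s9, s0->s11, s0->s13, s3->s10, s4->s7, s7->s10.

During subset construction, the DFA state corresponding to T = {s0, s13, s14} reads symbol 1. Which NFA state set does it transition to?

s0 on 1 → {s9, s11, s13}.
No 1-transition from s13, s14.
Union after reading 1: {s9, s11, s13}.
Now take the epsilon-closure:
From s9 via epsilon: add s7.
From s11 via epsilon: add s1, s12.
From s1 via epsilon: add s2.
From s2 via epsilon: add s4.
No new states can be added; the closed set is {s1, s2, s4, s7, s9, s11, s12, s13}.

{s1, s2, s4, s7, s9, s11, s12, s13}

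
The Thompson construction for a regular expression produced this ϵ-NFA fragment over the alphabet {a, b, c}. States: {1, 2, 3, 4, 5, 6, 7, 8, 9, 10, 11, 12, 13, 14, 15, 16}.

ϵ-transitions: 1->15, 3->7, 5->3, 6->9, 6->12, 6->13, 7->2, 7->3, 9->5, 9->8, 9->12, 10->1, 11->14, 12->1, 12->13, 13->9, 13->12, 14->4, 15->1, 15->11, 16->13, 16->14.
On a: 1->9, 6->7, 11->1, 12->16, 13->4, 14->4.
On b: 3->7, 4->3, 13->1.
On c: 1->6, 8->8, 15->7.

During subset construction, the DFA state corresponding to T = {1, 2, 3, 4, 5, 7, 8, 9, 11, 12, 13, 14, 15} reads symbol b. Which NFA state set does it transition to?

3 on b → {7}.
4 on b → {3}.
13 on b → {1}.
No b-transition from 1, 2, 5, 7, 8, 9, 11, 12, 14, 15.
Union after reading b: {1, 3, 7}.
Now take the ϵ-closure:
From 1 via ϵ: add 15.
From 7 via ϵ: add 2.
From 15 via ϵ: add 11.
From 11 via ϵ: add 14.
From 14 via ϵ: add 4.
No new states can be added; the closed set is {1, 2, 3, 4, 7, 11, 14, 15}.

{1, 2, 3, 4, 7, 11, 14, 15}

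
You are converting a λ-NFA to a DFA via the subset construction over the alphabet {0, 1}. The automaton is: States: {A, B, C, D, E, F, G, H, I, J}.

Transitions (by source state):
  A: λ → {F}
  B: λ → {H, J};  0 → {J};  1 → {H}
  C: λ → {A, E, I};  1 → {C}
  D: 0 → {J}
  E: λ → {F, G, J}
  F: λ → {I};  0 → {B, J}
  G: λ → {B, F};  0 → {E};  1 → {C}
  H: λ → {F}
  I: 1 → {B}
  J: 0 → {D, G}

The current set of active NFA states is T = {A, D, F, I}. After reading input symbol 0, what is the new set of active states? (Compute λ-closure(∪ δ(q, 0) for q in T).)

{B, F, H, I, J}

D on 0 → {J}.
F on 0 → {B, J}.
No 0-transition from A, I.
Union after reading 0: {B, J}.
Now take the λ-closure:
From B via λ: add H.
From H via λ: add F.
From F via λ: add I.
No new states can be added; the closed set is {B, F, H, I, J}.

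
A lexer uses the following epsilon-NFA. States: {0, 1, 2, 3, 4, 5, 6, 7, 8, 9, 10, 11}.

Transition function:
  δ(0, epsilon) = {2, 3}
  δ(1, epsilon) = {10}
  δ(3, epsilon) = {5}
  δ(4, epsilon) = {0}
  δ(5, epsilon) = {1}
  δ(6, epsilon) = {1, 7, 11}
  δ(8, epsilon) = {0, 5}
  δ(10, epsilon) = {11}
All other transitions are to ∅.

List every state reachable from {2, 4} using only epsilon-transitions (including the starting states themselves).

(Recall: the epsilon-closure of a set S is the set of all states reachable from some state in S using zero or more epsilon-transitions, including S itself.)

Start with {2, 4}.
From 4 via epsilon: add 0.
From 0 via epsilon: add 3.
From 3 via epsilon: add 5.
From 5 via epsilon: add 1.
From 1 via epsilon: add 10.
From 10 via epsilon: add 11.
No new states can be added; the closed set is {0, 1, 2, 3, 4, 5, 10, 11}.

{0, 1, 2, 3, 4, 5, 10, 11}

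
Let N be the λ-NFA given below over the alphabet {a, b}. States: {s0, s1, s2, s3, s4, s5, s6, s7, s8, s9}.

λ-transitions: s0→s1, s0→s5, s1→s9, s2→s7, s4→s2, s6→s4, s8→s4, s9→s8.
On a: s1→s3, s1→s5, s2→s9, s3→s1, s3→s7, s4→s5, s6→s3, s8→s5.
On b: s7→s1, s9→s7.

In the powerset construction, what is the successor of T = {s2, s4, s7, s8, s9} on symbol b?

{s1, s2, s4, s7, s8, s9}

s7 on b → {s1}.
s9 on b → {s7}.
No b-transition from s2, s4, s8.
Union after reading b: {s1, s7}.
Now take the λ-closure:
From s1 via λ: add s9.
From s9 via λ: add s8.
From s8 via λ: add s4.
From s4 via λ: add s2.
No new states can be added; the closed set is {s1, s2, s4, s7, s8, s9}.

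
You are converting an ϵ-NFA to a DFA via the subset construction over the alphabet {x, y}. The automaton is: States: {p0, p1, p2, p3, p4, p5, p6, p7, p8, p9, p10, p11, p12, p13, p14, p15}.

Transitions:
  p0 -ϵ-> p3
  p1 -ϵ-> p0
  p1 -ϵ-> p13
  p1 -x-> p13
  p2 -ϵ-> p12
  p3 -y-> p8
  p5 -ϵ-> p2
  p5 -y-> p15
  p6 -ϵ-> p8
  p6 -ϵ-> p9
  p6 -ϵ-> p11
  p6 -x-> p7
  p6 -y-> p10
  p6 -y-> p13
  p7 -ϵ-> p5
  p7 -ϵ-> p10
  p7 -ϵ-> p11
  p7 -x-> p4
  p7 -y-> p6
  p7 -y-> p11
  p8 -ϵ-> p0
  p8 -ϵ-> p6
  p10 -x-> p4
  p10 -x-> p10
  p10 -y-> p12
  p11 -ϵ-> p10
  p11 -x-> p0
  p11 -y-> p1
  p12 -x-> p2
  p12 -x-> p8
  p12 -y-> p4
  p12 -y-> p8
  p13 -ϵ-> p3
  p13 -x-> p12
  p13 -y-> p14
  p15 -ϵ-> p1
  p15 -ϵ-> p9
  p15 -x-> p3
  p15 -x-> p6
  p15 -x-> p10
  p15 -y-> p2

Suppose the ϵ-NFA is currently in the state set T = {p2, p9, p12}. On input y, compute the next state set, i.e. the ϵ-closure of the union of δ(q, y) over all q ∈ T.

p12 on y → {p4, p8}.
No y-transition from p2, p9.
Union after reading y: {p4, p8}.
Now take the ϵ-closure:
From p8 via ϵ: add p0, p6.
From p0 via ϵ: add p3.
From p6 via ϵ: add p9, p11.
From p11 via ϵ: add p10.
No new states can be added; the closed set is {p0, p3, p4, p6, p8, p9, p10, p11}.

{p0, p3, p4, p6, p8, p9, p10, p11}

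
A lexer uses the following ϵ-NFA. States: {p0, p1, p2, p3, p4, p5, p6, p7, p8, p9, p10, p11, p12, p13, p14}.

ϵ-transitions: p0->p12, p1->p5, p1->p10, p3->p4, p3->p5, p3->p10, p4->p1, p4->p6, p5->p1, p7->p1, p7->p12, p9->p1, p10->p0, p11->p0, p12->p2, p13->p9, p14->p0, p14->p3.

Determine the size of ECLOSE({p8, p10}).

5

Start with {p8, p10}.
From p10 via ϵ: add p0.
From p0 via ϵ: add p12.
From p12 via ϵ: add p2.
ϵ-closure = {p0, p2, p8, p10, p12}, which has 5 states.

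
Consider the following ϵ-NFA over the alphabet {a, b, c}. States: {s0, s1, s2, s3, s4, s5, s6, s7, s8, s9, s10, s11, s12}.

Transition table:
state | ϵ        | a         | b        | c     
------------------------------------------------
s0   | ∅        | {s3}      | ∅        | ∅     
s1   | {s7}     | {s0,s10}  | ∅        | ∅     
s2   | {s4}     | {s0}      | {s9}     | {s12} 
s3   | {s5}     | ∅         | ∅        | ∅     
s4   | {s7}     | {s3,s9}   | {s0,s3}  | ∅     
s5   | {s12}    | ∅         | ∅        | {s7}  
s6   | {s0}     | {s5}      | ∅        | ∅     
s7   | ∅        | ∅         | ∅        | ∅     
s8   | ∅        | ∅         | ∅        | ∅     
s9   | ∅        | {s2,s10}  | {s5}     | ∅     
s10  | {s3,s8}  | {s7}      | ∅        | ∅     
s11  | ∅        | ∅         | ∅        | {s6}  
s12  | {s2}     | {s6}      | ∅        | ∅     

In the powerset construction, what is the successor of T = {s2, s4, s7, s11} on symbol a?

s2 on a → {s0}.
s4 on a → {s3, s9}.
No a-transition from s7, s11.
Union after reading a: {s0, s3, s9}.
Now take the ϵ-closure:
From s3 via ϵ: add s5.
From s5 via ϵ: add s12.
From s12 via ϵ: add s2.
From s2 via ϵ: add s4.
From s4 via ϵ: add s7.
No new states can be added; the closed set is {s0, s2, s3, s4, s5, s7, s9, s12}.

{s0, s2, s3, s4, s5, s7, s9, s12}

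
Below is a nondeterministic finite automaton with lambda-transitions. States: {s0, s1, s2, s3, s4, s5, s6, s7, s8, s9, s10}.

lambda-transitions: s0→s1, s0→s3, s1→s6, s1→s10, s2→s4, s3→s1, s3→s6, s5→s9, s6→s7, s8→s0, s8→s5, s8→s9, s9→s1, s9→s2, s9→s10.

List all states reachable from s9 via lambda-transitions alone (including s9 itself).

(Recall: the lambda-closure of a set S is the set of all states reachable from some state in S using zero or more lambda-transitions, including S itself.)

{s1, s2, s4, s6, s7, s9, s10}

Start with {s9}.
From s9 via lambda: add s1, s2, s10.
From s1 via lambda: add s6.
From s2 via lambda: add s4.
From s6 via lambda: add s7.
No new states can be added; the closed set is {s1, s2, s4, s6, s7, s9, s10}.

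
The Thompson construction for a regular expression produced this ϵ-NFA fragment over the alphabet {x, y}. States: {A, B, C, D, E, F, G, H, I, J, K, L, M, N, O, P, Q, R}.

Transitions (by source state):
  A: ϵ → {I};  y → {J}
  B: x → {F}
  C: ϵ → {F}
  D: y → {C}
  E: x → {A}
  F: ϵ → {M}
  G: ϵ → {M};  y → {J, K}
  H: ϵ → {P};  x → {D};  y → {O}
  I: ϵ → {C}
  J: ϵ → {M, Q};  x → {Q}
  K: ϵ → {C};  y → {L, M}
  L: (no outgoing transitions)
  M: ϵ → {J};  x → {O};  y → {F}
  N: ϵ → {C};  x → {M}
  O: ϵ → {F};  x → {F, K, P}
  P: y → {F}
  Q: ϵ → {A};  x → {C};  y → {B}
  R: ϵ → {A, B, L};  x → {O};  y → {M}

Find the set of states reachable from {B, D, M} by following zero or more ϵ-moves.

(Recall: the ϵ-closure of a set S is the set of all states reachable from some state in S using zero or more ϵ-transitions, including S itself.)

{A, B, C, D, F, I, J, M, Q}

Start with {B, D, M}.
From M via ϵ: add J.
From J via ϵ: add Q.
From Q via ϵ: add A.
From A via ϵ: add I.
From I via ϵ: add C.
From C via ϵ: add F.
No new states can be added; the closed set is {A, B, C, D, F, I, J, M, Q}.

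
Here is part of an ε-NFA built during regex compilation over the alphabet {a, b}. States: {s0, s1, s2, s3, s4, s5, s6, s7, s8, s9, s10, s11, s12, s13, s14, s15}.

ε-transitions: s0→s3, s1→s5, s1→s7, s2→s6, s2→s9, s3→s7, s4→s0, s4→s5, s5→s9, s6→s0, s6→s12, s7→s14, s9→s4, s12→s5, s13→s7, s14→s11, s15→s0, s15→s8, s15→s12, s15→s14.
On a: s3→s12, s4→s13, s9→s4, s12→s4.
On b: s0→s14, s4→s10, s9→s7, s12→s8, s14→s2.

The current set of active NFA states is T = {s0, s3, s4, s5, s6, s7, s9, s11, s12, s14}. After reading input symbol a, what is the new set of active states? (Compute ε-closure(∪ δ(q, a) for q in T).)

s3 on a → {s12}.
s4 on a → {s13}.
s9 on a → {s4}.
s12 on a → {s4}.
No a-transition from s0, s5, s6, s7, s11, s14.
Union after reading a: {s4, s12, s13}.
Now take the ε-closure:
From s4 via ε: add s0, s5.
From s13 via ε: add s7.
From s0 via ε: add s3.
From s5 via ε: add s9.
From s7 via ε: add s14.
From s14 via ε: add s11.
No new states can be added; the closed set is {s0, s3, s4, s5, s7, s9, s11, s12, s13, s14}.

{s0, s3, s4, s5, s7, s9, s11, s12, s13, s14}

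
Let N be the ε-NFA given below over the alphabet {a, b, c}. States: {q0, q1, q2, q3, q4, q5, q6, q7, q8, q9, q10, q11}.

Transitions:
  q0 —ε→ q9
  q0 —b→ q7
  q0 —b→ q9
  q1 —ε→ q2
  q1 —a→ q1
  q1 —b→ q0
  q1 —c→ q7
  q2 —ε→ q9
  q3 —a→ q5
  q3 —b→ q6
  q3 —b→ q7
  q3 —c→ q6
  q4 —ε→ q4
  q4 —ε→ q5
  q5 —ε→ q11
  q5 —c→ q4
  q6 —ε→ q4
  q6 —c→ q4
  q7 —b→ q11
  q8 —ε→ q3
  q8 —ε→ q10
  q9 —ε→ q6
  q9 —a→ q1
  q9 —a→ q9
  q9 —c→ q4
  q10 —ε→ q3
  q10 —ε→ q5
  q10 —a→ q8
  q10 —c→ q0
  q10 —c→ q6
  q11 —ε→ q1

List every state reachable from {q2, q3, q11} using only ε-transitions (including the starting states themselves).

Start with {q2, q3, q11}.
From q2 via ε: add q9.
From q11 via ε: add q1.
From q9 via ε: add q6.
From q6 via ε: add q4.
From q4 via ε: add q5.
No new states can be added; the closed set is {q1, q2, q3, q4, q5, q6, q9, q11}.

{q1, q2, q3, q4, q5, q6, q9, q11}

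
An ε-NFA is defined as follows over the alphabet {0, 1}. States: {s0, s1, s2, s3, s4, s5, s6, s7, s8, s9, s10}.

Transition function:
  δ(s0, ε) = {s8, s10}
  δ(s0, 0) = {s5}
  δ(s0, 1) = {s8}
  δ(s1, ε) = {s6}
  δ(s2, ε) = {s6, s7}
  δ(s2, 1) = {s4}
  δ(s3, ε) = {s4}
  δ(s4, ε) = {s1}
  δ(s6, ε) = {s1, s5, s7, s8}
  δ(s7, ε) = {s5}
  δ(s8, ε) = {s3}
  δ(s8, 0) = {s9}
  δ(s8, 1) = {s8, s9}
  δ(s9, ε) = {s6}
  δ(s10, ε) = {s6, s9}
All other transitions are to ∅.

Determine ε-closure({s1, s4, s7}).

Start with {s1, s4, s7}.
From s1 via ε: add s6.
From s7 via ε: add s5.
From s6 via ε: add s8.
From s8 via ε: add s3.
No new states can be added; the closed set is {s1, s3, s4, s5, s6, s7, s8}.

{s1, s3, s4, s5, s6, s7, s8}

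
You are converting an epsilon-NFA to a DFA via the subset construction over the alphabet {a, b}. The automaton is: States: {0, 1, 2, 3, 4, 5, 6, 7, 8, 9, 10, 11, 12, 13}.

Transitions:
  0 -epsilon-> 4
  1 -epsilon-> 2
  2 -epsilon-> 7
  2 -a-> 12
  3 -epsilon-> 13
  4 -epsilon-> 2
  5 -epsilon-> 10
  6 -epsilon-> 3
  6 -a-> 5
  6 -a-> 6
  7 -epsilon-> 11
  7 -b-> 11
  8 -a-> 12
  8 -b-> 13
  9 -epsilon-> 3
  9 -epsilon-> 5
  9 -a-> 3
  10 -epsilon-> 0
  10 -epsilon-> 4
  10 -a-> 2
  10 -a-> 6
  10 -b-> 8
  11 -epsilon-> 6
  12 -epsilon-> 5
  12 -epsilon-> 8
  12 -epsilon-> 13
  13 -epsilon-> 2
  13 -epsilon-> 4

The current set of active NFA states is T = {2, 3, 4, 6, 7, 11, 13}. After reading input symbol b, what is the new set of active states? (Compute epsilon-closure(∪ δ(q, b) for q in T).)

{2, 3, 4, 6, 7, 11, 13}

7 on b → {11}.
No b-transition from 2, 3, 4, 6, 11, 13.
Union after reading b: {11}.
Now take the epsilon-closure:
From 11 via epsilon: add 6.
From 6 via epsilon: add 3.
From 3 via epsilon: add 13.
From 13 via epsilon: add 2, 4.
From 2 via epsilon: add 7.
No new states can be added; the closed set is {2, 3, 4, 6, 7, 11, 13}.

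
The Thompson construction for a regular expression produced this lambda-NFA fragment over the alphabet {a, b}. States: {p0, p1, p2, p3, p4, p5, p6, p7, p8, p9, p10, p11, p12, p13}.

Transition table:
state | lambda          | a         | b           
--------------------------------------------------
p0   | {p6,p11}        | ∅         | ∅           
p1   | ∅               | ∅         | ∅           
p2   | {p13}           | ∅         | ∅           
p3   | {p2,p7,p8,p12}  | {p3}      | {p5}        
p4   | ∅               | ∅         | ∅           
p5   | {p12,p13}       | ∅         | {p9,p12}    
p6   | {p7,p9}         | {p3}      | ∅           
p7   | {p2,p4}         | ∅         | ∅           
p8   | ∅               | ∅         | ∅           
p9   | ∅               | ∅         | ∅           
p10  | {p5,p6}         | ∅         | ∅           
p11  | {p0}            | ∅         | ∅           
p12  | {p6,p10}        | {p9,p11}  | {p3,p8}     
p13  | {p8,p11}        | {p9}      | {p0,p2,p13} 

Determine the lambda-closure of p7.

{p0, p2, p4, p6, p7, p8, p9, p11, p13}

Start with {p7}.
From p7 via lambda: add p2, p4.
From p2 via lambda: add p13.
From p13 via lambda: add p8, p11.
From p11 via lambda: add p0.
From p0 via lambda: add p6.
From p6 via lambda: add p9.
No new states can be added; the closed set is {p0, p2, p4, p6, p7, p8, p9, p11, p13}.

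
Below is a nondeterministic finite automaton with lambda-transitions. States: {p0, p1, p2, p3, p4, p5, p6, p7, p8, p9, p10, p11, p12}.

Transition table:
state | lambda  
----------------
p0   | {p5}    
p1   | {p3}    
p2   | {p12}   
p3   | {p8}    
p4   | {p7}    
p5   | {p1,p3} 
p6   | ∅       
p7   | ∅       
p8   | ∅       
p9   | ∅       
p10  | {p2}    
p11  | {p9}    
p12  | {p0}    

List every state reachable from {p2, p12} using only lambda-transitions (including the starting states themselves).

{p0, p1, p2, p3, p5, p8, p12}

Start with {p2, p12}.
From p12 via lambda: add p0.
From p0 via lambda: add p5.
From p5 via lambda: add p1, p3.
From p3 via lambda: add p8.
No new states can be added; the closed set is {p0, p1, p2, p3, p5, p8, p12}.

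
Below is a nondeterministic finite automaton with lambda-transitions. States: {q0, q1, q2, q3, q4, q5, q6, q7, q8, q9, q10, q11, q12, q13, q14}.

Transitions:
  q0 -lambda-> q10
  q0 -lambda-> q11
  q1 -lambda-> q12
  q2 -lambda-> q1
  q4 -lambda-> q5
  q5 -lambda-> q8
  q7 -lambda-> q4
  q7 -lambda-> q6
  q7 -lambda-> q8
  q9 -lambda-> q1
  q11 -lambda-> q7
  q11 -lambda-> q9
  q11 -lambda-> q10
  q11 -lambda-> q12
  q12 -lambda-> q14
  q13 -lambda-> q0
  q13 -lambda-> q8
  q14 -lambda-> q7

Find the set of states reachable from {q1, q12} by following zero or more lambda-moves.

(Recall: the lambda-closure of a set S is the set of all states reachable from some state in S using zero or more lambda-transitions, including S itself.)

Start with {q1, q12}.
From q12 via lambda: add q14.
From q14 via lambda: add q7.
From q7 via lambda: add q4, q6, q8.
From q4 via lambda: add q5.
No new states can be added; the closed set is {q1, q4, q5, q6, q7, q8, q12, q14}.

{q1, q4, q5, q6, q7, q8, q12, q14}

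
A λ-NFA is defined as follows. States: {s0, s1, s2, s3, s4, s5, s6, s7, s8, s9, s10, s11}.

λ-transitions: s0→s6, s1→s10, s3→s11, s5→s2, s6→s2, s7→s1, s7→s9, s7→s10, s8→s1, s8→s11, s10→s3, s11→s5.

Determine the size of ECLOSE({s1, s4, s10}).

Start with {s1, s4, s10}.
From s10 via λ: add s3.
From s3 via λ: add s11.
From s11 via λ: add s5.
From s5 via λ: add s2.
λ-closure = {s1, s2, s3, s4, s5, s10, s11}, which has 7 states.

7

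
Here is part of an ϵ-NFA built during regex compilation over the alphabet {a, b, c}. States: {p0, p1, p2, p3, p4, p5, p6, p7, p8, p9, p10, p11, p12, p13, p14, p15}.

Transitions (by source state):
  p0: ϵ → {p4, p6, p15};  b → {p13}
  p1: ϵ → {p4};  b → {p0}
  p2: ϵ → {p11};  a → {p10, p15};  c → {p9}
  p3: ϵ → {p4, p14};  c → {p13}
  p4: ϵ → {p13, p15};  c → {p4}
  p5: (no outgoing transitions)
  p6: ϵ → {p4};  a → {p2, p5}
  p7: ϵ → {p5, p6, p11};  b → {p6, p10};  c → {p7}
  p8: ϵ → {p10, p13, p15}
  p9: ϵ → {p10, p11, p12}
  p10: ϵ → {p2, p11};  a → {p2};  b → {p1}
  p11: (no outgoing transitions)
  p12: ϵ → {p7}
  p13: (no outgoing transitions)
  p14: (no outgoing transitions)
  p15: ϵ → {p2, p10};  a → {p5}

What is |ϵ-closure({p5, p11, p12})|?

Start with {p5, p11, p12}.
From p12 via ϵ: add p7.
From p7 via ϵ: add p6.
From p6 via ϵ: add p4.
From p4 via ϵ: add p13, p15.
From p15 via ϵ: add p2, p10.
ϵ-closure = {p2, p4, p5, p6, p7, p10, p11, p12, p13, p15}, which has 10 states.

10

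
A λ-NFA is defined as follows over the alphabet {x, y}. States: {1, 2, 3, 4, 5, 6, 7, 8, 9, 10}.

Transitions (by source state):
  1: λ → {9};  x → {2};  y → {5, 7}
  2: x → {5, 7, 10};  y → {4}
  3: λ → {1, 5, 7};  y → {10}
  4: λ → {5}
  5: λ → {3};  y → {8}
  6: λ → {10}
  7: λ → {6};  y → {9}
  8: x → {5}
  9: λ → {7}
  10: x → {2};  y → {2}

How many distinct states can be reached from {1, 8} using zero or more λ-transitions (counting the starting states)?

6

Start with {1, 8}.
From 1 via λ: add 9.
From 9 via λ: add 7.
From 7 via λ: add 6.
From 6 via λ: add 10.
λ-closure = {1, 6, 7, 8, 9, 10}, which has 6 states.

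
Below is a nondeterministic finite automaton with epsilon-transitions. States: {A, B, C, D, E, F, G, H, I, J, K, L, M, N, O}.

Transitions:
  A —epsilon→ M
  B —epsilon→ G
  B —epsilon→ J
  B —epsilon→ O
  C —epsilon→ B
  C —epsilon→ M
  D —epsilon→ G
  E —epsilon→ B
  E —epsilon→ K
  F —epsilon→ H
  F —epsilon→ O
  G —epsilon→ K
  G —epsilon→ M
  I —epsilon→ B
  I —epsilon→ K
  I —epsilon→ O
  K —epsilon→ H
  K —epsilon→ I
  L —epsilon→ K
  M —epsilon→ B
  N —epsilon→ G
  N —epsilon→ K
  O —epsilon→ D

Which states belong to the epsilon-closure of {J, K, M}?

Start with {J, K, M}.
From K via epsilon: add H, I.
From M via epsilon: add B.
From B via epsilon: add G, O.
From O via epsilon: add D.
No new states can be added; the closed set is {B, D, G, H, I, J, K, M, O}.

{B, D, G, H, I, J, K, M, O}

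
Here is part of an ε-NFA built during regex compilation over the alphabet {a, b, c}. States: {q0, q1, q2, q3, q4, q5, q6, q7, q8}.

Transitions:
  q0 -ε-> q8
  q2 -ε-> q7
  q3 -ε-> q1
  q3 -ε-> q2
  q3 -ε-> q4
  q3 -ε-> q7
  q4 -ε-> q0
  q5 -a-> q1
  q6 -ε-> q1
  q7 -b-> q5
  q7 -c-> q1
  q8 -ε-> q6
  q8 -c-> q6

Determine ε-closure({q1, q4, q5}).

{q0, q1, q4, q5, q6, q8}

Start with {q1, q4, q5}.
From q4 via ε: add q0.
From q0 via ε: add q8.
From q8 via ε: add q6.
No new states can be added; the closed set is {q0, q1, q4, q5, q6, q8}.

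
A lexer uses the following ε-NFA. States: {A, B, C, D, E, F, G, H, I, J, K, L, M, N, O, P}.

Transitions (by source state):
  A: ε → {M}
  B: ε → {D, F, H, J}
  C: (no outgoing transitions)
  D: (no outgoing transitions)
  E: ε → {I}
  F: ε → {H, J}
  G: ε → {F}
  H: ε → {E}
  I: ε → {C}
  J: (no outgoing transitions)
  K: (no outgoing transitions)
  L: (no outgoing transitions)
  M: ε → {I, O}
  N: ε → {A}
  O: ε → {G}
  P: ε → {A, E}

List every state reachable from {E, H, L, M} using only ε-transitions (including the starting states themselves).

Start with {E, H, L, M}.
From E via ε: add I.
From M via ε: add O.
From I via ε: add C.
From O via ε: add G.
From G via ε: add F.
From F via ε: add J.
No new states can be added; the closed set is {C, E, F, G, H, I, J, L, M, O}.

{C, E, F, G, H, I, J, L, M, O}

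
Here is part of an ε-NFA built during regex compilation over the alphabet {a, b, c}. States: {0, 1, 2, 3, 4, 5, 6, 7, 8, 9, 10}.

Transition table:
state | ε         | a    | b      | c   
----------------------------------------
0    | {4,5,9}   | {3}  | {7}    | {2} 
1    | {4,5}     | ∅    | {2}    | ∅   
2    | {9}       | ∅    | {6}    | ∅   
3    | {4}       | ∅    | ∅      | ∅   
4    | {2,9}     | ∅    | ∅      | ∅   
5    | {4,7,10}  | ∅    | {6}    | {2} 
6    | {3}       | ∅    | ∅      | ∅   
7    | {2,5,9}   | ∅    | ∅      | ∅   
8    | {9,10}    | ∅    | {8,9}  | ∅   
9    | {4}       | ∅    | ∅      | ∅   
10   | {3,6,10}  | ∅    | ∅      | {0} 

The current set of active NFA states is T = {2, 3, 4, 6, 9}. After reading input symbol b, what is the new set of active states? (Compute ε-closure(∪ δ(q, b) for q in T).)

2 on b → {6}.
No b-transition from 3, 4, 6, 9.
Union after reading b: {6}.
Now take the ε-closure:
From 6 via ε: add 3.
From 3 via ε: add 4.
From 4 via ε: add 2, 9.
No new states can be added; the closed set is {2, 3, 4, 6, 9}.

{2, 3, 4, 6, 9}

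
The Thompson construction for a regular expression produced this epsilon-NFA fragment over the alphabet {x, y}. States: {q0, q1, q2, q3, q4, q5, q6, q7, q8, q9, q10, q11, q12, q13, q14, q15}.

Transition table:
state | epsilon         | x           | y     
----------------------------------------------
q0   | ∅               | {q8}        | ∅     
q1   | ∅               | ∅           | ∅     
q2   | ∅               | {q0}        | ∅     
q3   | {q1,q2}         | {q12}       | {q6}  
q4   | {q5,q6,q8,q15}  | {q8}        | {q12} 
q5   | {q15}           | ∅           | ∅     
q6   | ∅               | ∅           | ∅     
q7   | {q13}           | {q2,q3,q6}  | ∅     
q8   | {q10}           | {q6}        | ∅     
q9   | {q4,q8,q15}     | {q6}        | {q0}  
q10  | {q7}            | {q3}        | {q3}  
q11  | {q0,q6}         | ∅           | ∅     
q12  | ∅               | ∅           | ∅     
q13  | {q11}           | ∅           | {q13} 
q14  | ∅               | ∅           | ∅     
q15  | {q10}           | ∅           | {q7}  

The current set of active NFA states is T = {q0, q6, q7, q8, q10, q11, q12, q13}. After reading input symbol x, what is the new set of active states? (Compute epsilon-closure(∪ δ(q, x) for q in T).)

{q0, q1, q2, q3, q6, q7, q8, q10, q11, q13}

q0 on x → {q8}.
q7 on x → {q2, q3, q6}.
q8 on x → {q6}.
q10 on x → {q3}.
No x-transition from q6, q11, q12, q13.
Union after reading x: {q2, q3, q6, q8}.
Now take the epsilon-closure:
From q3 via epsilon: add q1.
From q8 via epsilon: add q10.
From q10 via epsilon: add q7.
From q7 via epsilon: add q13.
From q13 via epsilon: add q11.
From q11 via epsilon: add q0.
No new states can be added; the closed set is {q0, q1, q2, q3, q6, q7, q8, q10, q11, q13}.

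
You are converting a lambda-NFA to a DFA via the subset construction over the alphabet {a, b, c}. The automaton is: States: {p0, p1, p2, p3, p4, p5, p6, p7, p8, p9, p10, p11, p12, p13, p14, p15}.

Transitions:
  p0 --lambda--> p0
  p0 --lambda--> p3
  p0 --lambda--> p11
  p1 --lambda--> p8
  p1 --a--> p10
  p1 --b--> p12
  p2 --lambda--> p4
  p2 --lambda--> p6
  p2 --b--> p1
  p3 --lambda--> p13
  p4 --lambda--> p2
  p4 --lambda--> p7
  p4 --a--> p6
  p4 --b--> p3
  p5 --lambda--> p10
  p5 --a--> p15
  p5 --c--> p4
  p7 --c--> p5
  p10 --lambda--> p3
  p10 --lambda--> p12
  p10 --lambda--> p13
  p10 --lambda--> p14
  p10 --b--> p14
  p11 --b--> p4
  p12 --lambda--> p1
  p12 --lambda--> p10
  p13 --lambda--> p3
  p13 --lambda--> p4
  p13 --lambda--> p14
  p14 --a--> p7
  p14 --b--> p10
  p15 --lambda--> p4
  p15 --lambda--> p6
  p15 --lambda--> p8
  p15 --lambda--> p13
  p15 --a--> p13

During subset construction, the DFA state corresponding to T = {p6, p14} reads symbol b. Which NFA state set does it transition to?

p14 on b → {p10}.
No b-transition from p6.
Union after reading b: {p10}.
Now take the lambda-closure:
From p10 via lambda: add p3, p12, p13, p14.
From p12 via lambda: add p1.
From p13 via lambda: add p4.
From p1 via lambda: add p8.
From p4 via lambda: add p2, p7.
From p2 via lambda: add p6.
No new states can be added; the closed set is {p1, p2, p3, p4, p6, p7, p8, p10, p12, p13, p14}.

{p1, p2, p3, p4, p6, p7, p8, p10, p12, p13, p14}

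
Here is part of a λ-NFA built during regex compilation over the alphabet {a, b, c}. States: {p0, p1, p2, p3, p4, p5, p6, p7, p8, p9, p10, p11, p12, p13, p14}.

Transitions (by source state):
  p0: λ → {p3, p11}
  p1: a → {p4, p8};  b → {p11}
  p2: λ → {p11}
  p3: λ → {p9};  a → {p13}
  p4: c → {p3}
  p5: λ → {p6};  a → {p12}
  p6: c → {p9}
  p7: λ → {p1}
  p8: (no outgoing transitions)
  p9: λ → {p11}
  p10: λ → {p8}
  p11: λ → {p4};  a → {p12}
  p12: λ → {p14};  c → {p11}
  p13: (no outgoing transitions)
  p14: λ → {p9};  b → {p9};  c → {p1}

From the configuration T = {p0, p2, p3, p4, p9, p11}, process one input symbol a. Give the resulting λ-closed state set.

p3 on a → {p13}.
p11 on a → {p12}.
No a-transition from p0, p2, p4, p9.
Union after reading a: {p12, p13}.
Now take the λ-closure:
From p12 via λ: add p14.
From p14 via λ: add p9.
From p9 via λ: add p11.
From p11 via λ: add p4.
No new states can be added; the closed set is {p4, p9, p11, p12, p13, p14}.

{p4, p9, p11, p12, p13, p14}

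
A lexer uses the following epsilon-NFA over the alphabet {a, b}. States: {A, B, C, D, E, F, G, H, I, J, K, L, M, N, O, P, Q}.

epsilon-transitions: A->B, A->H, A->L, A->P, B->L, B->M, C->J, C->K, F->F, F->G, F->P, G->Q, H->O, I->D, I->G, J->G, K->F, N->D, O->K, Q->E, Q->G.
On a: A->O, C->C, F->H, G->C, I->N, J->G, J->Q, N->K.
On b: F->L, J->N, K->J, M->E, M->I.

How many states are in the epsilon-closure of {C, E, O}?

Start with {C, E, O}.
From C via epsilon: add J, K.
From J via epsilon: add G.
From K via epsilon: add F.
From F via epsilon: add P.
From G via epsilon: add Q.
epsilon-closure = {C, E, F, G, J, K, O, P, Q}, which has 9 states.

9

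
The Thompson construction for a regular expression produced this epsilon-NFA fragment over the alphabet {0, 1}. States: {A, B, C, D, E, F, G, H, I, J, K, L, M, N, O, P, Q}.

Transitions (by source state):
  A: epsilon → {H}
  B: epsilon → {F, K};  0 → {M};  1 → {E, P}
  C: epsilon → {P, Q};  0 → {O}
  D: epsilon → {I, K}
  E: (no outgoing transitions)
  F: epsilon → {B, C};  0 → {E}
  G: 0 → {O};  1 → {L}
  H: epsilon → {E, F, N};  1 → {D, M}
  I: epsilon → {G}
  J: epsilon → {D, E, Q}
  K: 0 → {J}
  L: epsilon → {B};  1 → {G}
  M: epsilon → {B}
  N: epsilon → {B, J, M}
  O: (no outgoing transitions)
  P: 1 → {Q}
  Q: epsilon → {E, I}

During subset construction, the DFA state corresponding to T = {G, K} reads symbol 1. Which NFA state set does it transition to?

G on 1 → {L}.
No 1-transition from K.
Union after reading 1: {L}.
Now take the epsilon-closure:
From L via epsilon: add B.
From B via epsilon: add F, K.
From F via epsilon: add C.
From C via epsilon: add P, Q.
From Q via epsilon: add E, I.
From I via epsilon: add G.
No new states can be added; the closed set is {B, C, E, F, G, I, K, L, P, Q}.

{B, C, E, F, G, I, K, L, P, Q}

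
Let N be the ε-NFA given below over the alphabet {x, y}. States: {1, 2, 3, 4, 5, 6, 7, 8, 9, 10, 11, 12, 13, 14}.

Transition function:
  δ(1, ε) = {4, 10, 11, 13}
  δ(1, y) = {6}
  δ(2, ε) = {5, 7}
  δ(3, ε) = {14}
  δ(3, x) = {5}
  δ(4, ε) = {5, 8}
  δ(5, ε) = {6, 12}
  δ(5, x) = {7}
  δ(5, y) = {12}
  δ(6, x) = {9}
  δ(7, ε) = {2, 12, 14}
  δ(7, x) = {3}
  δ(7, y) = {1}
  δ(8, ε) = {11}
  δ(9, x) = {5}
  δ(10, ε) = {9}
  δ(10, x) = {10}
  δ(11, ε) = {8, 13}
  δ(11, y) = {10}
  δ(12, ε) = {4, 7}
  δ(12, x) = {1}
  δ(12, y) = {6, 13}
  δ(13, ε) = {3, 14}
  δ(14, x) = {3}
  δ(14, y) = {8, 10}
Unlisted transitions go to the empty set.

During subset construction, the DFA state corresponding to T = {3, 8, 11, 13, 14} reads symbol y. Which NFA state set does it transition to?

{3, 8, 9, 10, 11, 13, 14}

11 on y → {10}.
14 on y → {8, 10}.
No y-transition from 3, 8, 13.
Union after reading y: {8, 10}.
Now take the ε-closure:
From 8 via ε: add 11.
From 10 via ε: add 9.
From 11 via ε: add 13.
From 13 via ε: add 3, 14.
No new states can be added; the closed set is {3, 8, 9, 10, 11, 13, 14}.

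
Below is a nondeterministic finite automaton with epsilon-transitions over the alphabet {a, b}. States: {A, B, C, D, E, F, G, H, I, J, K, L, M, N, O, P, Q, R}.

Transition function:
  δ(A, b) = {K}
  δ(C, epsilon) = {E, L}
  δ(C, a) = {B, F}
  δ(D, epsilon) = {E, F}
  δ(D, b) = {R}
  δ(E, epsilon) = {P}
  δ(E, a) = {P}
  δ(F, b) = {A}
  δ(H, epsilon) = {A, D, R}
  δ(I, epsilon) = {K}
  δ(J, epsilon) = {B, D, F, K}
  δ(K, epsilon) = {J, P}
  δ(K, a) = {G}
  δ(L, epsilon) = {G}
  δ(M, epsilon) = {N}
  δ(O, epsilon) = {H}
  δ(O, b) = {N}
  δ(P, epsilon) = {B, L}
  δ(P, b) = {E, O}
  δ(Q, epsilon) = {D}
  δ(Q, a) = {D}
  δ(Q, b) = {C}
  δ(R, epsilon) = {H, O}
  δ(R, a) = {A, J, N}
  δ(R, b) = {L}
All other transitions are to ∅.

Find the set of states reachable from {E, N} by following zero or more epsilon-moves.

{B, E, G, L, N, P}

Start with {E, N}.
From E via epsilon: add P.
From P via epsilon: add B, L.
From L via epsilon: add G.
No new states can be added; the closed set is {B, E, G, L, N, P}.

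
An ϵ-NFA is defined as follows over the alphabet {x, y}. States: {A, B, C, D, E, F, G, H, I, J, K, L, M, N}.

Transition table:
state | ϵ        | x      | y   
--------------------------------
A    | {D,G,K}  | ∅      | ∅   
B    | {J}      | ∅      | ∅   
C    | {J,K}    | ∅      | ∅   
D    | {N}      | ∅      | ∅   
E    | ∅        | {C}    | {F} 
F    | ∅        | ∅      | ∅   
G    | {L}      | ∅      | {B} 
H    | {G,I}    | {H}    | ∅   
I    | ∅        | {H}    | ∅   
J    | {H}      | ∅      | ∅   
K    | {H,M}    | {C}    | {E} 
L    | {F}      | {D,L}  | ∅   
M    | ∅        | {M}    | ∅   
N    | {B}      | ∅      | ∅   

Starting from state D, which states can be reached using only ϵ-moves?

{B, D, F, G, H, I, J, L, N}

Start with {D}.
From D via ϵ: add N.
From N via ϵ: add B.
From B via ϵ: add J.
From J via ϵ: add H.
From H via ϵ: add G, I.
From G via ϵ: add L.
From L via ϵ: add F.
No new states can be added; the closed set is {B, D, F, G, H, I, J, L, N}.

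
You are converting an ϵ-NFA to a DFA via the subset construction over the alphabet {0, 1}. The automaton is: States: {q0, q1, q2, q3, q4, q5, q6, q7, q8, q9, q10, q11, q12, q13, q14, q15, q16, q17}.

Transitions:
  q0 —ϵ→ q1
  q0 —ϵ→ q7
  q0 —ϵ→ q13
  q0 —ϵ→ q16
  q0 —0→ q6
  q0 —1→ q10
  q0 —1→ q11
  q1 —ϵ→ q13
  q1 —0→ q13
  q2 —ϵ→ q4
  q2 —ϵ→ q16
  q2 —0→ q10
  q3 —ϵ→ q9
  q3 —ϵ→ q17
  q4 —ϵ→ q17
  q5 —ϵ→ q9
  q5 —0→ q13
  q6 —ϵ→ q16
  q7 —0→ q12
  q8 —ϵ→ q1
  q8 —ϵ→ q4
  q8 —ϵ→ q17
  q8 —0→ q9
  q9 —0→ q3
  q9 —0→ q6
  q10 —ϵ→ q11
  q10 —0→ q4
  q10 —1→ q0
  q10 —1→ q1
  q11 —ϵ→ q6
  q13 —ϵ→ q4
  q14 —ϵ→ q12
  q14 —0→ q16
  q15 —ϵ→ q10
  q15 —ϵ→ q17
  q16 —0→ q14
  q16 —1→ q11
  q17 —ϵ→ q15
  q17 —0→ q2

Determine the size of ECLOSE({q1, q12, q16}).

Start with {q1, q12, q16}.
From q1 via ϵ: add q13.
From q13 via ϵ: add q4.
From q4 via ϵ: add q17.
From q17 via ϵ: add q15.
From q15 via ϵ: add q10.
From q10 via ϵ: add q11.
From q11 via ϵ: add q6.
ϵ-closure = {q1, q4, q6, q10, q11, q12, q13, q15, q16, q17}, which has 10 states.

10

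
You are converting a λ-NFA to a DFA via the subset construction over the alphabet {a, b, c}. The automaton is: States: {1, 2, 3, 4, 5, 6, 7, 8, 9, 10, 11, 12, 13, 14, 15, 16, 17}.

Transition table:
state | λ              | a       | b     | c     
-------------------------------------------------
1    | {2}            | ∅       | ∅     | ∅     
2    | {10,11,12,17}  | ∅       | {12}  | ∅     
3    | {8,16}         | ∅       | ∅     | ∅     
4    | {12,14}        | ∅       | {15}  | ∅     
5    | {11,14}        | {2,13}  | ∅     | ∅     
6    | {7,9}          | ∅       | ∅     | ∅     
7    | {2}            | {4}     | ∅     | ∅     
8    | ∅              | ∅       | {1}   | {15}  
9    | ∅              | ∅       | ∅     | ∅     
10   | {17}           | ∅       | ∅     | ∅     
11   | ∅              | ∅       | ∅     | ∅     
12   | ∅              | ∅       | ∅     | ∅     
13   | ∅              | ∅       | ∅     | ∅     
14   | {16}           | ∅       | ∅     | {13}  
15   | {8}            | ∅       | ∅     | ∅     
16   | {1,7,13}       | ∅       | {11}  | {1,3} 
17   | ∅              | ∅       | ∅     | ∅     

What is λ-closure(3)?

Start with {3}.
From 3 via λ: add 8, 16.
From 16 via λ: add 1, 7, 13.
From 1 via λ: add 2.
From 2 via λ: add 10, 11, 12, 17.
No new states can be added; the closed set is {1, 2, 3, 7, 8, 10, 11, 12, 13, 16, 17}.

{1, 2, 3, 7, 8, 10, 11, 12, 13, 16, 17}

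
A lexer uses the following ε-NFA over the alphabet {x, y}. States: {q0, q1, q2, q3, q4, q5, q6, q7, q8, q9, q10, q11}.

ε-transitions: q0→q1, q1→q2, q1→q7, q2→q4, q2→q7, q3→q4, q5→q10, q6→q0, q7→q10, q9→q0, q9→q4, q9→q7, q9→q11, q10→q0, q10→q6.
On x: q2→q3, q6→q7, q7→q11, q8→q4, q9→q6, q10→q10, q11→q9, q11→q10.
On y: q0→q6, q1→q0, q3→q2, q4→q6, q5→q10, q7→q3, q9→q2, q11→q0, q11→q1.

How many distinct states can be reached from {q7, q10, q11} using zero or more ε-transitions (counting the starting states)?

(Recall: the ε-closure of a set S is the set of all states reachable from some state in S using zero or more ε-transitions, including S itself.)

8

Start with {q7, q10, q11}.
From q10 via ε: add q0, q6.
From q0 via ε: add q1.
From q1 via ε: add q2.
From q2 via ε: add q4.
ε-closure = {q0, q1, q2, q4, q6, q7, q10, q11}, which has 8 states.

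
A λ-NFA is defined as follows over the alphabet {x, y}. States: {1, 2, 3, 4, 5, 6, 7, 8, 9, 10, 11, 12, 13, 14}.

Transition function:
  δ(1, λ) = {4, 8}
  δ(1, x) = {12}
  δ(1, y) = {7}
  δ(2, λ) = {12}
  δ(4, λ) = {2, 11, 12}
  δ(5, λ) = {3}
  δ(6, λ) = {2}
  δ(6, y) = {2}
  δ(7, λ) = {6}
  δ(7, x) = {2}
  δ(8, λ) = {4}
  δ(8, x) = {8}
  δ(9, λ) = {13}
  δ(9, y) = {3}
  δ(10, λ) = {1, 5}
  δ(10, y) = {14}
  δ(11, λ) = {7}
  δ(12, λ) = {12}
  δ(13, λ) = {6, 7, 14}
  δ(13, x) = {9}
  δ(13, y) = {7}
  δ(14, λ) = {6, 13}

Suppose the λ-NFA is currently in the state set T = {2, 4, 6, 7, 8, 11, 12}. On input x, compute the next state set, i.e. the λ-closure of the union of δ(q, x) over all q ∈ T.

{2, 4, 6, 7, 8, 11, 12}

7 on x → {2}.
8 on x → {8}.
No x-transition from 2, 4, 6, 11, 12.
Union after reading x: {2, 8}.
Now take the λ-closure:
From 2 via λ: add 12.
From 8 via λ: add 4.
From 4 via λ: add 11.
From 11 via λ: add 7.
From 7 via λ: add 6.
No new states can be added; the closed set is {2, 4, 6, 7, 8, 11, 12}.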